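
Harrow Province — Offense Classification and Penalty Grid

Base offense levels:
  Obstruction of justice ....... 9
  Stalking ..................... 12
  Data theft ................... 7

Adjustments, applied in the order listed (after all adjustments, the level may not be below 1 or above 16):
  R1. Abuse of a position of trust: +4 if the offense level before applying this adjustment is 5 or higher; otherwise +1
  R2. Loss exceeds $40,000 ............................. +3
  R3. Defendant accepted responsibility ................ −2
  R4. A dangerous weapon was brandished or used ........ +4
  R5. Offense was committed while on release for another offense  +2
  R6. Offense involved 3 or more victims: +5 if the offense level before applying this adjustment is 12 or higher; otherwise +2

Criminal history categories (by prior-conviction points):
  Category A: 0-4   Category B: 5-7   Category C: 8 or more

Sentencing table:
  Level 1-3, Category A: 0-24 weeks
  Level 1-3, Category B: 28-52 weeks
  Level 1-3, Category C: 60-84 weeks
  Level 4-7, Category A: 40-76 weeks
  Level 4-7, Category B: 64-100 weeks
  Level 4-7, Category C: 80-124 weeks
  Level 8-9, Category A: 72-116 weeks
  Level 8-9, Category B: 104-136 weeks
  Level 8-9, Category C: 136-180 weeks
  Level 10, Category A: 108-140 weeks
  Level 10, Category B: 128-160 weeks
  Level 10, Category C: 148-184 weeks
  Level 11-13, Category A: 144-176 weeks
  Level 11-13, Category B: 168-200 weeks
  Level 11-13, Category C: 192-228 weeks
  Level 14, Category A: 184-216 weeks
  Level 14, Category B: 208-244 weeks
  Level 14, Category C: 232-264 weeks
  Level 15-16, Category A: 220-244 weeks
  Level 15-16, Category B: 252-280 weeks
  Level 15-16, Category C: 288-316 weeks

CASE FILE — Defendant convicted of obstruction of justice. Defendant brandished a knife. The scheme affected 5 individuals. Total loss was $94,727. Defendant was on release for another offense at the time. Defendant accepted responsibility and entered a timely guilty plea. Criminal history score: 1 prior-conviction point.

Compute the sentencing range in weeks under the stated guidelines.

Base offense level for obstruction of justice: 9.
R2 applies: 9 + 3 = 12.
R3 applies: 12 − 2 = 10.
R4 applies: 10 + 4 = 14.
R5 applies: 14 + 2 = 16.
R6 applies (level before this adjustment is 16 ≥ 12, so +5): 16 + 5 = 21.
Level 21 exceeds the maximum of 16; capped at 16.
Final offense level: 16.
Criminal history: 1 prior point → Category A (0-4).
Level 16 falls in the 15-16 band.
Grid: Level 15-16 × Category A = 220-244 weeks.

220-244 weeks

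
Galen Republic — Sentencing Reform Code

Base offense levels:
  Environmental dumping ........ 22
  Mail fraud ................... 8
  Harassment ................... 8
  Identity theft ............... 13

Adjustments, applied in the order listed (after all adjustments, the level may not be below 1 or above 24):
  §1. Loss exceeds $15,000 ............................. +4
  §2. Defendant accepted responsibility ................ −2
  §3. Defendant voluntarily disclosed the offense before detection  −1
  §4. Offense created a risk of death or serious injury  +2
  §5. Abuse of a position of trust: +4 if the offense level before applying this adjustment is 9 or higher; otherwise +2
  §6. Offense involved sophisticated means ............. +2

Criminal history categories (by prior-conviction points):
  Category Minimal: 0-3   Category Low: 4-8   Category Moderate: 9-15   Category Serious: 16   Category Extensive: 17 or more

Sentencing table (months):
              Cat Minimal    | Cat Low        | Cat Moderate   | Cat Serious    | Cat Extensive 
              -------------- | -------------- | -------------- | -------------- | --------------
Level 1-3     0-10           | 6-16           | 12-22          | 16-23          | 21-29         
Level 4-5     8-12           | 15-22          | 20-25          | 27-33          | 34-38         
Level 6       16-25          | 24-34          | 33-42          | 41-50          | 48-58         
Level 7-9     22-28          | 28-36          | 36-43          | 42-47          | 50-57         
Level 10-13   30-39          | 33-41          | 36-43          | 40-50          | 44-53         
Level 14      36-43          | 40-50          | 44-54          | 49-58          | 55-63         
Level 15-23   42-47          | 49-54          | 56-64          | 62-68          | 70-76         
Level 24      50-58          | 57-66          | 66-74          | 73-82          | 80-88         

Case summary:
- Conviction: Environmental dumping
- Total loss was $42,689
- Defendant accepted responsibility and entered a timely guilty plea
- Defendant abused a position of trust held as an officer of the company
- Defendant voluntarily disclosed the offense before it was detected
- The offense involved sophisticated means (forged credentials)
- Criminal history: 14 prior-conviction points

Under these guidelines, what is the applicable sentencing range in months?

66-74 months

Base offense level for environmental dumping: 22.
§1 applies: 22 + 4 = 26.
§2 applies: 26 − 2 = 24.
§3 applies: 24 − 1 = 23.
§5 applies (level before this adjustment is 23 ≥ 9, so +4): 23 + 4 = 27.
§6 applies: 27 + 2 = 29.
Level 29 exceeds the maximum of 24; capped at 24.
Final offense level: 24.
Criminal history: 14 prior points → Category Moderate (9-15).
Level 24 falls in the 24 band.
Grid: Level 24 × Category Moderate = 66-74 months.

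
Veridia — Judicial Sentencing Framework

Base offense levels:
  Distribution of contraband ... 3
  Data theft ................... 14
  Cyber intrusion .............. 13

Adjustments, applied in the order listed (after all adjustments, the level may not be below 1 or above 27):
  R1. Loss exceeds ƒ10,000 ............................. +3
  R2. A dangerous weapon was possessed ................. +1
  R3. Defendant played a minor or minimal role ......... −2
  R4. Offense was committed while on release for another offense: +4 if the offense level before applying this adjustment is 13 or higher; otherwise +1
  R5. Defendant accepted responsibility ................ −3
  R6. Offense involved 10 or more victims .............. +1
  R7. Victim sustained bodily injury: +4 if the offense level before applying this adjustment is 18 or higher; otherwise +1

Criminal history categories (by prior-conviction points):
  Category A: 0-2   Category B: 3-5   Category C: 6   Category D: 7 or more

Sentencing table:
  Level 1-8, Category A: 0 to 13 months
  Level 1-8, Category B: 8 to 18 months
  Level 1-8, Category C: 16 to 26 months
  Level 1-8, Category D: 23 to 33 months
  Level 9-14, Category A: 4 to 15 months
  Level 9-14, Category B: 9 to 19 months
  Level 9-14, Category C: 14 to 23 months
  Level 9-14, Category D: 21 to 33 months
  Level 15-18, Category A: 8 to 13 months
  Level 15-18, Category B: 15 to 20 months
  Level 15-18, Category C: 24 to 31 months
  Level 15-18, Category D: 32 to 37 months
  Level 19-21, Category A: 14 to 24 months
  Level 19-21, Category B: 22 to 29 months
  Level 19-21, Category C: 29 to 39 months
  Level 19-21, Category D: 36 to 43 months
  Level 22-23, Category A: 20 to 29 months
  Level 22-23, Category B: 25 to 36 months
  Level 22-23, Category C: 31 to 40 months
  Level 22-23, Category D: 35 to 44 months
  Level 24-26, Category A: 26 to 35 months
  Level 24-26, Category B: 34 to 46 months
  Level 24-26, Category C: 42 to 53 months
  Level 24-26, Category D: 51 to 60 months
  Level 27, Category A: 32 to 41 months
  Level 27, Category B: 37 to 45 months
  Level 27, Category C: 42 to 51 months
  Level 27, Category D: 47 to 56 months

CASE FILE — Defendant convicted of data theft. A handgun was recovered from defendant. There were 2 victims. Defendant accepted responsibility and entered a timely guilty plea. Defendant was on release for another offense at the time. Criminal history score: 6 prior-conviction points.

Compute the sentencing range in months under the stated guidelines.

Base offense level for data theft: 14.
R1 does not apply.
R2 applies: 14 + 1 = 15.
R4 applies (level before this adjustment is 15 ≥ 13, so +4): 15 + 4 = 19.
R5 applies: 19 − 3 = 16.
R7 does not apply.
Final offense level: 16.
Criminal history: 6 prior points → Category C (6).
Level 16 falls in the 15-18 band.
Grid: Level 15-18 × Category C = 24-31 months.

24-31 months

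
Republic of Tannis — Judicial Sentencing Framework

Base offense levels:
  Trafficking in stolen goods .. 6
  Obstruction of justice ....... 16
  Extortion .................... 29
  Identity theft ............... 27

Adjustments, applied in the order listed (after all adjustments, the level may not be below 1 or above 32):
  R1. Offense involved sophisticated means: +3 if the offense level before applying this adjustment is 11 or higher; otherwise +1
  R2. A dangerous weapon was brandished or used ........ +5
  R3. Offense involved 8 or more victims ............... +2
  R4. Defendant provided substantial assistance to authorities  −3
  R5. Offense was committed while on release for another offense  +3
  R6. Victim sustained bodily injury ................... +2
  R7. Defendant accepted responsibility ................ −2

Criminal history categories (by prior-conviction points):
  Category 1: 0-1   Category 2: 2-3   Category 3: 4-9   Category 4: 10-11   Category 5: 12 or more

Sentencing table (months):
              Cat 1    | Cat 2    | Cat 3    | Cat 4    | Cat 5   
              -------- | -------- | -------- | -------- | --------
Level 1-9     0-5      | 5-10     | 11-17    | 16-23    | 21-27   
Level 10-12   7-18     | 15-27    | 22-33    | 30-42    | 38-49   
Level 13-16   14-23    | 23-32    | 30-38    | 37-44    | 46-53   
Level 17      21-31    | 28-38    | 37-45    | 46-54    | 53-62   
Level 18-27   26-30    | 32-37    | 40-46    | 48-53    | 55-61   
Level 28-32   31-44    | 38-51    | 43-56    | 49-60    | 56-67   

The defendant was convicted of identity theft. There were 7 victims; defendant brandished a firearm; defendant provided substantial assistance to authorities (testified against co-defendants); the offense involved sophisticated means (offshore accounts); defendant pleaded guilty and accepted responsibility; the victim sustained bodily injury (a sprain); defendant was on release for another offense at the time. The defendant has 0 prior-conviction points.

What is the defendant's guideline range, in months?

31-44 months

Base offense level for identity theft: 27.
R1 applies (level before this adjustment is 27 ≥ 11, so +3): 27 + 3 = 30.
R2 applies: 30 + 5 = 35.
R4 applies: 35 − 3 = 32.
R5 applies: 32 + 3 = 35.
R6 applies: 35 + 2 = 37.
R7 applies: 37 − 2 = 35.
Level 35 exceeds the maximum of 32; capped at 32.
Final offense level: 32.
Criminal history: 0 prior points → Category 1 (0-1).
Level 32 falls in the 28-32 band.
Grid: Level 28-32 × Category 1 = 31-44 months.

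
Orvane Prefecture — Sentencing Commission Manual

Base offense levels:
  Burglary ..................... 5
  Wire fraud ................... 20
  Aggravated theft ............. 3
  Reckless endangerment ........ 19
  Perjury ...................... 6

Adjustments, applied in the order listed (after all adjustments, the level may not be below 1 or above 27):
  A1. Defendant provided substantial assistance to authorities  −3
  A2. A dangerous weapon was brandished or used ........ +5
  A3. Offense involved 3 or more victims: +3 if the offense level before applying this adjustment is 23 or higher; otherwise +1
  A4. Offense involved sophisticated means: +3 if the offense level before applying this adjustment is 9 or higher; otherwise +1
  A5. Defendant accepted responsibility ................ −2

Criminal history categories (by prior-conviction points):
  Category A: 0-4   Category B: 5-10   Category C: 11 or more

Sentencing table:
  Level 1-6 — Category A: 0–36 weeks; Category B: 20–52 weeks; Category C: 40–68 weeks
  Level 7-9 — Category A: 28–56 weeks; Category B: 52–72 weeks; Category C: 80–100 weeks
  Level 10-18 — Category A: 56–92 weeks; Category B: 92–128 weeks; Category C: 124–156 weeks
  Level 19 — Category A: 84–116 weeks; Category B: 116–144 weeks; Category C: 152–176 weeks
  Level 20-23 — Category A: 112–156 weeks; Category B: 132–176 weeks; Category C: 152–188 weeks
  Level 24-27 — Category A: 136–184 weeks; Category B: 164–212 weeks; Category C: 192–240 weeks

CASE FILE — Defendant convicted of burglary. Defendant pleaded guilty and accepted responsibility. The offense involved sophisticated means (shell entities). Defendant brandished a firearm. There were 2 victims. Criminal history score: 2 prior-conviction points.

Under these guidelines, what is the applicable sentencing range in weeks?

Base offense level for burglary: 5.
A2 applies: 5 + 5 = 10.
A3 does not apply.
A4 applies (level before this adjustment is 10 ≥ 9, so +3): 10 + 3 = 13.
A5 applies: 13 − 2 = 11.
Final offense level: 11.
Criminal history: 2 prior points → Category A (0-4).
Level 11 falls in the 10-18 band.
Grid: Level 10-18 × Category A = 56-92 weeks.

56-92 weeks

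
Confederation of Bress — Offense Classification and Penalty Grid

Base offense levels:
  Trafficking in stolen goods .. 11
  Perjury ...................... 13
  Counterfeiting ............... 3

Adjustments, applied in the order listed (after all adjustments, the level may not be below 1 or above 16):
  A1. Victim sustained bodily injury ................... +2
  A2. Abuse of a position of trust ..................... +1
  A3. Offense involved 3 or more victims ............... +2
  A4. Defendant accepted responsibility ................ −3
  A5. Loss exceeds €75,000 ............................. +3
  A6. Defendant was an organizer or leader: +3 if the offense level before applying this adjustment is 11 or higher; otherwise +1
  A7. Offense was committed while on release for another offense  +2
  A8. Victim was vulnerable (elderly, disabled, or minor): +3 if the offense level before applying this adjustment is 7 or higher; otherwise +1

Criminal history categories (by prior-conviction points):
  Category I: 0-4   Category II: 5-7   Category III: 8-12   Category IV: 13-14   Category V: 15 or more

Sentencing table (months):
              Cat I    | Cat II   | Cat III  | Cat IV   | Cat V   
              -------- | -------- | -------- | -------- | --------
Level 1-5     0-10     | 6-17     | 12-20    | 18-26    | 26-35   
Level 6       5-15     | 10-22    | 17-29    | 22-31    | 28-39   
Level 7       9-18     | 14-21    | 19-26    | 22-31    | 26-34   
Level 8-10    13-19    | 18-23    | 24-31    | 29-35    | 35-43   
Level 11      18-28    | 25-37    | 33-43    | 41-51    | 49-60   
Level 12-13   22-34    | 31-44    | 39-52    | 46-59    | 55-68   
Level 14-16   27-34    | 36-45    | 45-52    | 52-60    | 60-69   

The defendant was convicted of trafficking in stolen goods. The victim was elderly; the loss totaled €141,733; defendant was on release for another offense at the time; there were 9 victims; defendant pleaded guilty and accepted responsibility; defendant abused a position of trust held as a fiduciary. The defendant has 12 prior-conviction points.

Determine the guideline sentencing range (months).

45-52 months

Base offense level for trafficking in stolen goods: 11.
A2 applies: 11 + 1 = 12.
A3 applies: 12 + 2 = 14.
A4 applies: 14 − 3 = 11.
A5 applies: 11 + 3 = 14.
A6 does not apply.
A7 applies: 14 + 2 = 16.
A8 applies (level before this adjustment is 16 ≥ 7, so +3): 16 + 3 = 19.
Level 19 exceeds the maximum of 16; capped at 16.
Final offense level: 16.
Criminal history: 12 prior points → Category III (8-12).
Level 16 falls in the 14-16 band.
Grid: Level 14-16 × Category III = 45-52 months.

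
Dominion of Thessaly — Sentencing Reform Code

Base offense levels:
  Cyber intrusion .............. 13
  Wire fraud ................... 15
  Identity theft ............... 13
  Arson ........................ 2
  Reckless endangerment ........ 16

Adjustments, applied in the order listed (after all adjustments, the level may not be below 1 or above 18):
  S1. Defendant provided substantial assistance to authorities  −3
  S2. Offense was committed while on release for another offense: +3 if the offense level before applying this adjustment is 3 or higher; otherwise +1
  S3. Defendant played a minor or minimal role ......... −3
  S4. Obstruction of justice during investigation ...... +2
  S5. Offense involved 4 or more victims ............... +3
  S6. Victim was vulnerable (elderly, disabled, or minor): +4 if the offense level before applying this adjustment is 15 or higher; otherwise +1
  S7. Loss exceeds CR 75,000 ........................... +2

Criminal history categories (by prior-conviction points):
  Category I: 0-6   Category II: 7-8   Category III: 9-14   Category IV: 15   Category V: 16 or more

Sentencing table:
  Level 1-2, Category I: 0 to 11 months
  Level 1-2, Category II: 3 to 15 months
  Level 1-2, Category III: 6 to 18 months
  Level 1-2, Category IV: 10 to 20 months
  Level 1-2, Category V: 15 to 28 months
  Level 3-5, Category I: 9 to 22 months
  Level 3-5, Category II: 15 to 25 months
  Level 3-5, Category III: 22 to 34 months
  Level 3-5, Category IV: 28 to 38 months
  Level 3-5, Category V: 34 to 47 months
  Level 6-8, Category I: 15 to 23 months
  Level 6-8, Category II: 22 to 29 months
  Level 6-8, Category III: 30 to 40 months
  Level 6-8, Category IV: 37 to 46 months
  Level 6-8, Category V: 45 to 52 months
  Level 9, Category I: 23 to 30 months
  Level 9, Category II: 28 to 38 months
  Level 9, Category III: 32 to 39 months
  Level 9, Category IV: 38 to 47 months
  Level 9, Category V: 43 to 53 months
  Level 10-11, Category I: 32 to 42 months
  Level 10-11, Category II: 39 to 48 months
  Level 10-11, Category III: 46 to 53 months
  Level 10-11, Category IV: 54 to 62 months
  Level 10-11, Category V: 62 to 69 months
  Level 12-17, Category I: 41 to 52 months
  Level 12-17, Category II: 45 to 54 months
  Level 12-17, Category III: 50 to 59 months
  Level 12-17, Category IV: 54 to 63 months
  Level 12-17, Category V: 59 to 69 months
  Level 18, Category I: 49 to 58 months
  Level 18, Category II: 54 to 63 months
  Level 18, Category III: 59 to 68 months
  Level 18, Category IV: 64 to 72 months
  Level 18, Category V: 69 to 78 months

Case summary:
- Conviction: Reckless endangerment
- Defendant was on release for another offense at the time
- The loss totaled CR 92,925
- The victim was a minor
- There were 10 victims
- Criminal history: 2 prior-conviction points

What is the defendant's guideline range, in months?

Base offense level for reckless endangerment: 16.
S1 does not apply.
S2 applies (level before this adjustment is 16 ≥ 3, so +3): 16 + 3 = 19.
S4 does not apply.
S5 applies: 19 + 3 = 22.
S6 applies (level before this adjustment is 22 ≥ 15, so +4): 22 + 4 = 26.
S7 applies: 26 + 2 = 28.
Level 28 exceeds the maximum of 18; capped at 18.
Final offense level: 18.
Criminal history: 2 prior points → Category I (0-6).
Level 18 falls in the 18 band.
Grid: Level 18 × Category I = 49-58 months.

49-58 months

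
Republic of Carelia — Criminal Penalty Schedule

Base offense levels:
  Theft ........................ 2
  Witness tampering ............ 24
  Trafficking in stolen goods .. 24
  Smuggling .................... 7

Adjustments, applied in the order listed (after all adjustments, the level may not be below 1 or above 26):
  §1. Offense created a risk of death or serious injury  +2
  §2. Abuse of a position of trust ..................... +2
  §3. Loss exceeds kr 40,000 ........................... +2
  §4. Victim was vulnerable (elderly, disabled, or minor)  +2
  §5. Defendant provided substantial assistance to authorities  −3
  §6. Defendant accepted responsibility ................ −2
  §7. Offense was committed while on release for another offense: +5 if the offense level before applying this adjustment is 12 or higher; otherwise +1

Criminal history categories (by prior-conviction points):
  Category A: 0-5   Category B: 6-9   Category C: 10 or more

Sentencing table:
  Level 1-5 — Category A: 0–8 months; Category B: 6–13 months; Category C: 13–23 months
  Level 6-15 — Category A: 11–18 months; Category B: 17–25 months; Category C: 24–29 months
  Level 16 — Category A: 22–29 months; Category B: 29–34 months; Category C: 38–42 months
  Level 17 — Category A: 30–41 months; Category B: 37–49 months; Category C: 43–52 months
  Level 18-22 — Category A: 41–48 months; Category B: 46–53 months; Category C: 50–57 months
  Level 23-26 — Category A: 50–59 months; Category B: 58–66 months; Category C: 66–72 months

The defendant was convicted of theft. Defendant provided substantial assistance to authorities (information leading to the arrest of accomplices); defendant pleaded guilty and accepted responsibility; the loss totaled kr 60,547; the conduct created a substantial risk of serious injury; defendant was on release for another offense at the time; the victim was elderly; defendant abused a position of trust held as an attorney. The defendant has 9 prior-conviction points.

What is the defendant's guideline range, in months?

17-25 months

Base offense level for theft: 2.
§1 applies: 2 + 2 = 4.
§2 applies: 4 + 2 = 6.
§3 applies: 6 + 2 = 8.
§4 applies: 8 + 2 = 10.
§5 applies: 10 − 3 = 7.
§6 applies: 7 − 2 = 5.
§7 applies (level before this adjustment is 5 < 12, so +1): 5 + 1 = 6.
Final offense level: 6.
Criminal history: 9 prior points → Category B (6-9).
Level 6 falls in the 6-15 band.
Grid: Level 6-15 × Category B = 17-25 months.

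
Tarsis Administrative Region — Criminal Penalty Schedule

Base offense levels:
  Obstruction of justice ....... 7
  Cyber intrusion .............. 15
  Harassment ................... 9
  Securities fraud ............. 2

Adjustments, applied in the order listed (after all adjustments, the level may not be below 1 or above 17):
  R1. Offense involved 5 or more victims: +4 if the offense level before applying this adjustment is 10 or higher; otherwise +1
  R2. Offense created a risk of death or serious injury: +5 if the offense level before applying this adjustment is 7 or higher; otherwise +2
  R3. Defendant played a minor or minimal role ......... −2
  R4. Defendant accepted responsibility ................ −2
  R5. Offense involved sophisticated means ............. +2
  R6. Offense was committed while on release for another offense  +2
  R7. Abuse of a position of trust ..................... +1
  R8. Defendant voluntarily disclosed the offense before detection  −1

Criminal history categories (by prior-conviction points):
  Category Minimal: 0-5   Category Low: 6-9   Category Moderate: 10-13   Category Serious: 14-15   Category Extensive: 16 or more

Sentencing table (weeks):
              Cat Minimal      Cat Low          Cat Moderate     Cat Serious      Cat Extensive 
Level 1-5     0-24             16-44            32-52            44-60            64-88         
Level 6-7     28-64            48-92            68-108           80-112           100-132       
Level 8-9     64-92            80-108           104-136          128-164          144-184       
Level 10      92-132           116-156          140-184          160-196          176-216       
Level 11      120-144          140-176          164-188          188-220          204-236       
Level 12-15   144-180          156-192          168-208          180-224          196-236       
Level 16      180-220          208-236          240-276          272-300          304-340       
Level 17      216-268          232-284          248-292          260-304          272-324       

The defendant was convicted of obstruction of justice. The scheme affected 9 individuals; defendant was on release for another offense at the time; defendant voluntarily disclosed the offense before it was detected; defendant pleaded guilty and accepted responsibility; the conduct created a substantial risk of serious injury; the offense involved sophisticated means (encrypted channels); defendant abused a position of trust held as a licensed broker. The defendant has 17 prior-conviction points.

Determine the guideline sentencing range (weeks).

Base offense level for obstruction of justice: 7.
R1 applies (level before this adjustment is 7 < 10, so +1): 7 + 1 = 8.
R2 applies (level before this adjustment is 8 ≥ 7, so +5): 8 + 5 = 13.
R3 does not apply.
R4 applies: 13 − 2 = 11.
R5 applies: 11 + 2 = 13.
R6 applies: 13 + 2 = 15.
R7 applies: 15 + 1 = 16.
R8 applies: 16 − 1 = 15.
Final offense level: 15.
Criminal history: 17 prior points → Category Extensive (16+).
Level 15 falls in the 12-15 band.
Grid: Level 12-15 × Category Extensive = 196-236 weeks.

196-236 weeks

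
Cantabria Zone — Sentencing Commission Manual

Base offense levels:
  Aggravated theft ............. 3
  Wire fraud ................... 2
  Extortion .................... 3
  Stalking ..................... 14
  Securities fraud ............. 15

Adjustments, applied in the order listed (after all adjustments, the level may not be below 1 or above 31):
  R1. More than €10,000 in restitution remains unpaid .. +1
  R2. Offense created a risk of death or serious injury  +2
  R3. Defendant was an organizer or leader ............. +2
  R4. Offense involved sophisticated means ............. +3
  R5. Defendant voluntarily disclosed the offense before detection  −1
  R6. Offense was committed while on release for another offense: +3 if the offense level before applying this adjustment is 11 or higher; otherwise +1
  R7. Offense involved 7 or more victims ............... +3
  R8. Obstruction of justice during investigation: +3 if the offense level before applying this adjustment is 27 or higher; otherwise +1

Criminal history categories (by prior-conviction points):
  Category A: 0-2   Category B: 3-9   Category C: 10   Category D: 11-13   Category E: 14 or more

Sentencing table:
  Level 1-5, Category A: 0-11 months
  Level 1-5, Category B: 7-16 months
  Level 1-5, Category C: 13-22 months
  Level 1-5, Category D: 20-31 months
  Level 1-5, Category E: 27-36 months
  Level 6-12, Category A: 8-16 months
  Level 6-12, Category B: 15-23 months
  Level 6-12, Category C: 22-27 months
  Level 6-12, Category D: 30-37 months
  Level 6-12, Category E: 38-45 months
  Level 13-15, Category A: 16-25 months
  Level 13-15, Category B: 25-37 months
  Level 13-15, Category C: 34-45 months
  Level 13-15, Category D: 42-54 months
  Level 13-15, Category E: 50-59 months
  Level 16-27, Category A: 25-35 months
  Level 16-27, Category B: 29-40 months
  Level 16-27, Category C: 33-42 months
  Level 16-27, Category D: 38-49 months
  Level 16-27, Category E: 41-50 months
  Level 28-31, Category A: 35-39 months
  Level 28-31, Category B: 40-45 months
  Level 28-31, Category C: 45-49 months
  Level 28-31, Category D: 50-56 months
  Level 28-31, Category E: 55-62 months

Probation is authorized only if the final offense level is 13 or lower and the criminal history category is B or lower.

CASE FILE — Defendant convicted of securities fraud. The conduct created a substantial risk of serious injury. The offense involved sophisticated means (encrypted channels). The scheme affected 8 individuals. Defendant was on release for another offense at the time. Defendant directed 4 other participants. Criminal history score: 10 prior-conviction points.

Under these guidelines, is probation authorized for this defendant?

Base offense level for securities fraud: 15.
R2 applies: 15 + 2 = 17.
R3 applies: 17 + 2 = 19.
R4 applies: 19 + 3 = 22.
R6 applies (level before this adjustment is 22 ≥ 11, so +3): 22 + 3 = 25.
R7 applies: 25 + 3 = 28.
R8 does not apply.
Final offense level: 28.
Criminal history: 10 prior points → Category C (10).
Level 28 falls in the 28-31 band.
Grid: Level 28-31 × Category C = 45-49 months.
Probation check: level 28 > 13 and category C > B → not eligible.

No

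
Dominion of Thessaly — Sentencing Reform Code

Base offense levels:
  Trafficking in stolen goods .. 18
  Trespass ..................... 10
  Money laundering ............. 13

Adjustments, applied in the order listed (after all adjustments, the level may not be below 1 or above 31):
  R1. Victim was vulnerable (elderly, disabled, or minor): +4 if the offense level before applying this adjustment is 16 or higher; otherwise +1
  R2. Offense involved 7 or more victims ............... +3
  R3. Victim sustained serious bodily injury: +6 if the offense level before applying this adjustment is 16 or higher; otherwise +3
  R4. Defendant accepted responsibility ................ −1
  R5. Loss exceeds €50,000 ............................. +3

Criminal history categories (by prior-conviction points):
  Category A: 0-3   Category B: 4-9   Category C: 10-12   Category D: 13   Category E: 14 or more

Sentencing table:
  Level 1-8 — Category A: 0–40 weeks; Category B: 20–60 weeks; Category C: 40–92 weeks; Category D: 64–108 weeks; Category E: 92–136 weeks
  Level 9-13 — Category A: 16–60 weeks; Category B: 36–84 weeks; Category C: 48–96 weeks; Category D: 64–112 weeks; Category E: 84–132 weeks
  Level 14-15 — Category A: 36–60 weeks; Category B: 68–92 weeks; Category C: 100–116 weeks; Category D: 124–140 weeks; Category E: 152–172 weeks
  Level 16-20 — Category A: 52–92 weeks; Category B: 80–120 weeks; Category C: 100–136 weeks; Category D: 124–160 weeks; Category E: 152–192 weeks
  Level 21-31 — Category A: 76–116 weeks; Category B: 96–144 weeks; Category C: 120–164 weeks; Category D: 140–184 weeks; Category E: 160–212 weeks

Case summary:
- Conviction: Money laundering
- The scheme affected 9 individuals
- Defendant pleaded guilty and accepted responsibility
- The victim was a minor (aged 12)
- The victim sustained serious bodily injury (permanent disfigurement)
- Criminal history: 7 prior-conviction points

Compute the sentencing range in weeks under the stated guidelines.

Base offense level for money laundering: 13.
R1 applies (level before this adjustment is 13 < 16, so +1): 13 + 1 = 14.
R2 applies: 14 + 3 = 17.
R3 applies (level before this adjustment is 17 ≥ 16, so +6): 17 + 6 = 23.
R4 applies: 23 − 1 = 22.
R5 does not apply.
Final offense level: 22.
Criminal history: 7 prior points → Category B (4-9).
Level 22 falls in the 21-31 band.
Grid: Level 21-31 × Category B = 96-144 weeks.

96-144 weeks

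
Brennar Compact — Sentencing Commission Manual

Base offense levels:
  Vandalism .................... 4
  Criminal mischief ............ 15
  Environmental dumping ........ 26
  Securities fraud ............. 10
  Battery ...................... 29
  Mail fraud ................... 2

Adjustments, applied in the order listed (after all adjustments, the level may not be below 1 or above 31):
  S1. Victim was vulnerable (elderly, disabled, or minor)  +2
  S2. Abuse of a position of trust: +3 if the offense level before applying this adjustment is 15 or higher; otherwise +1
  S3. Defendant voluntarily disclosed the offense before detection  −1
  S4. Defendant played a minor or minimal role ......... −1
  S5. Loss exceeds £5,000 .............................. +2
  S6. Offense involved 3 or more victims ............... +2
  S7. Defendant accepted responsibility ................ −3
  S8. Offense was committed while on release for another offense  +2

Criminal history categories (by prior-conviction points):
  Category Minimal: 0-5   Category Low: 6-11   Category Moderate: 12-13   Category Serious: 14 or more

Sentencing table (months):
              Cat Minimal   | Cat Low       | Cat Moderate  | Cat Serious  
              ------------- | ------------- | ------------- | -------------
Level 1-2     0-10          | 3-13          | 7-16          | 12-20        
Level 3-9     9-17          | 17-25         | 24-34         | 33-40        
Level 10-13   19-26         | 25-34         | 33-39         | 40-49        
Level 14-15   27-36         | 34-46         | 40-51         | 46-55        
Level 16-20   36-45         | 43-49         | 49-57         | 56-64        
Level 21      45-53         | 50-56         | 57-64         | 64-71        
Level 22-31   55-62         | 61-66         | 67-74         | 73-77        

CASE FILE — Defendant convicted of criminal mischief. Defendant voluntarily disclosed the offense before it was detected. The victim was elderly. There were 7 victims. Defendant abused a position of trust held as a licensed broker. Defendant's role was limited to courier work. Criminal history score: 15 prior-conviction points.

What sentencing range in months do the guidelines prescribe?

56-64 months

Base offense level for criminal mischief: 15.
S1 applies: 15 + 2 = 17.
S2 applies (level before this adjustment is 17 ≥ 15, so +3): 17 + 3 = 20.
S3 applies: 20 − 1 = 19.
S4 applies: 19 − 1 = 18.
S6 applies: 18 + 2 = 20.
S7 does not apply.
S8 does not apply.
Final offense level: 20.
Criminal history: 15 prior points → Category Serious (14+).
Level 20 falls in the 16-20 band.
Grid: Level 16-20 × Category Serious = 56-64 months.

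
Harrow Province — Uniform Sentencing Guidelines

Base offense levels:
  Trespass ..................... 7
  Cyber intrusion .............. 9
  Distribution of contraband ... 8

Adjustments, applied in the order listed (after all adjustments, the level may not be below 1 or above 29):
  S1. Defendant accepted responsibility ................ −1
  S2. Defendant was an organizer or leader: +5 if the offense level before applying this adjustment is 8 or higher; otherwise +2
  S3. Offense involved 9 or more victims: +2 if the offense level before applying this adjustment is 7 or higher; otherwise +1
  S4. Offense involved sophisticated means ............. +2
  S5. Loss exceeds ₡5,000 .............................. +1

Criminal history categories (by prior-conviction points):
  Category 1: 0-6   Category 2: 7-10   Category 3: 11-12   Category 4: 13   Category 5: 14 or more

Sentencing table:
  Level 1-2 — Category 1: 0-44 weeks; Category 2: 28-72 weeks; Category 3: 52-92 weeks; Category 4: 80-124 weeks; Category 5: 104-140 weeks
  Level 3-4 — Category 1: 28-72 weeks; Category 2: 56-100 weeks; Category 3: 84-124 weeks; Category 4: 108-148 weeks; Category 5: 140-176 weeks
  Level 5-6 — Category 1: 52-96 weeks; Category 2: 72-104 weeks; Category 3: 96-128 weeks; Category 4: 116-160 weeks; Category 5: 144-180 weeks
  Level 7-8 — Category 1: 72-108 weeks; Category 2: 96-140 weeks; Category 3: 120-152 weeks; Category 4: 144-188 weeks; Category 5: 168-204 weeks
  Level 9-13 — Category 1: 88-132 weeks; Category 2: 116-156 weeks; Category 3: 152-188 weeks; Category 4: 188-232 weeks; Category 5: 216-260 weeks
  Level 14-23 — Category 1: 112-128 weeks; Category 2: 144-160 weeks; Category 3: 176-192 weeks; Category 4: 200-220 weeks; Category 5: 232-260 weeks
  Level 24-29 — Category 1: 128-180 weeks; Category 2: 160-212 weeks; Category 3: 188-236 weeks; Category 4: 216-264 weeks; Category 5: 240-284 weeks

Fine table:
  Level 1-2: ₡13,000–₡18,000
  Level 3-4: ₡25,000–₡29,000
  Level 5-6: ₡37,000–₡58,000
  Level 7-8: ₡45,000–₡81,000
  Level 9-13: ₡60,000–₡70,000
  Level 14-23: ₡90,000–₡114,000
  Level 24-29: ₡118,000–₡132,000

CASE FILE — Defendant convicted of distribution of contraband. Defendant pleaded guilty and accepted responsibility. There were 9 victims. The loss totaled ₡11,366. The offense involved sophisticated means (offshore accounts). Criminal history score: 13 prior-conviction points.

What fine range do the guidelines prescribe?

Base offense level for distribution of contraband: 8.
S1 applies: 8 − 1 = 7.
S3 applies (level before this adjustment is 7 ≥ 7, so +2): 7 + 2 = 9.
S4 applies: 9 + 2 = 11.
S5 applies: 11 + 1 = 12.
Final offense level: 12.
Level 12 falls in the 9-13 band.
Fine table: Level 9-13 → ₡60,000–₡70,000.

₡60,000–₡70,000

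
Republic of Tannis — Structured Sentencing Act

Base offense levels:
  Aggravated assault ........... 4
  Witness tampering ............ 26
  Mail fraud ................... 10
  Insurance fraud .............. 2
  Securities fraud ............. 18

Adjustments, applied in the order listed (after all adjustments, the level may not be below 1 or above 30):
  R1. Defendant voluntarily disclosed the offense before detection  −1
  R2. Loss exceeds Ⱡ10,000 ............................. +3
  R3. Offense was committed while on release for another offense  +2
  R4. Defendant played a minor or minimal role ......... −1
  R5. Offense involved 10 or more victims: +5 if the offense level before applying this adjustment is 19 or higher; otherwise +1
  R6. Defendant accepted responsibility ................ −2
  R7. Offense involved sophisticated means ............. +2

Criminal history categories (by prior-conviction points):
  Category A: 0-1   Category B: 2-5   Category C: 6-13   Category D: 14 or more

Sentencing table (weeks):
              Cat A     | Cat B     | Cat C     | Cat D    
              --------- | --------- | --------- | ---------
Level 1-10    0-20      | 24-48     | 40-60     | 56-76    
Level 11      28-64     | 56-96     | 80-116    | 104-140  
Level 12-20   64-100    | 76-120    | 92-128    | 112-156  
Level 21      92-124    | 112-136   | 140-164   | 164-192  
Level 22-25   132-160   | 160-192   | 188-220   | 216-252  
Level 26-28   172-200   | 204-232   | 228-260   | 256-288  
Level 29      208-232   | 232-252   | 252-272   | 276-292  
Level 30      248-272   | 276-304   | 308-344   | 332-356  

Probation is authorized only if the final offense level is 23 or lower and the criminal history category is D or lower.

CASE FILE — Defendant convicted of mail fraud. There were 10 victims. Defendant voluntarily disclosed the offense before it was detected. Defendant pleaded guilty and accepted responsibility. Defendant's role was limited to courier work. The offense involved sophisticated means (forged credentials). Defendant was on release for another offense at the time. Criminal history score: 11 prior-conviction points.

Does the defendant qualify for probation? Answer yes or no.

Yes

Base offense level for mail fraud: 10.
R1 applies: 10 − 1 = 9.
R2 does not apply.
R3 applies: 9 + 2 = 11.
R4 applies: 11 − 1 = 10.
R5 applies (level before this adjustment is 10 < 19, so +1): 10 + 1 = 11.
R6 applies: 11 − 2 = 9.
R7 applies: 9 + 2 = 11.
Final offense level: 11.
Criminal history: 11 prior points → Category C (6-13).
Level 11 falls in the 11 band.
Grid: Level 11 × Category C = 80-116 weeks.
Probation check: level 11 ≤ 23 and category C ≤ D → eligible.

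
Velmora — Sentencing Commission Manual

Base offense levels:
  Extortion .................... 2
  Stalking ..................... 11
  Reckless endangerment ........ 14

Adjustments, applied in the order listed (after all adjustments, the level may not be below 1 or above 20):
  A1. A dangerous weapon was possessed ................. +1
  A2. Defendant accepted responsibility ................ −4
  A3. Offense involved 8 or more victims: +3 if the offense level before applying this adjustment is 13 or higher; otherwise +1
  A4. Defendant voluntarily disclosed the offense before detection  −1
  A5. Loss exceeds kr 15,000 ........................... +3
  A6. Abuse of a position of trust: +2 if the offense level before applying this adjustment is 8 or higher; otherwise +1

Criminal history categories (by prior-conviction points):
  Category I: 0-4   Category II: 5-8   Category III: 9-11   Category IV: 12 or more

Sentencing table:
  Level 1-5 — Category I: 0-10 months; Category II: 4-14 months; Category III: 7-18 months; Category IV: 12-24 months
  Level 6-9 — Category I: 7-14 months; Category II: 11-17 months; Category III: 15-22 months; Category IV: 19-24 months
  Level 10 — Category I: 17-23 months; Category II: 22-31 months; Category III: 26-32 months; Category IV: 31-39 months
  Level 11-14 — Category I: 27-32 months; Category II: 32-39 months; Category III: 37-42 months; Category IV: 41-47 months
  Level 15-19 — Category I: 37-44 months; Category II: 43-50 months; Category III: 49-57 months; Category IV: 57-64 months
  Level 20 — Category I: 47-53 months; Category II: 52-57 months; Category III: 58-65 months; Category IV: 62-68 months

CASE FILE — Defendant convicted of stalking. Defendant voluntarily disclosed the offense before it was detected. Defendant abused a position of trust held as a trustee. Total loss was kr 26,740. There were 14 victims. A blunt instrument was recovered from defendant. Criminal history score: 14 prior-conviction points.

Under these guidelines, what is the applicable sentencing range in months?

Base offense level for stalking: 11.
A1 applies: 11 + 1 = 12.
A3 applies (level before this adjustment is 12 < 13, so +1): 12 + 1 = 13.
A4 applies: 13 − 1 = 12.
A5 applies: 12 + 3 = 15.
A6 applies (level before this adjustment is 15 ≥ 8, so +2): 15 + 2 = 17.
Final offense level: 17.
Criminal history: 14 prior points → Category IV (12+).
Level 17 falls in the 15-19 band.
Grid: Level 15-19 × Category IV = 57-64 months.

57-64 months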